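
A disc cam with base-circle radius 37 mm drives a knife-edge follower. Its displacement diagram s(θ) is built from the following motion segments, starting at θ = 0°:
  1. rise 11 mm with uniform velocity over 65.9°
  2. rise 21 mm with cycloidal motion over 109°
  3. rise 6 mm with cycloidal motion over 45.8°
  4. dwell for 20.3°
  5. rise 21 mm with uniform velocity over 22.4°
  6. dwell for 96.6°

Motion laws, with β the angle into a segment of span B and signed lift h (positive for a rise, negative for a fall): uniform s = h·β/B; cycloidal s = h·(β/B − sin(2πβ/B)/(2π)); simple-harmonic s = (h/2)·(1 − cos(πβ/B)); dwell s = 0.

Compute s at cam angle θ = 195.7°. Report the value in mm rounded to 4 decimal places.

seg 1 [0°–65.9°] uniform, h=11: full span → s += 11 → s = 11.0000
seg 2 [65.9°–174.9°] cycloidal, h=21: full span → s += 21 → s = 32.0000
seg 3 [174.9°–220.7°] cycloidal, h=6: θ=195.7° here. β=20.8, B=45.8. 6·(0.4541 − sin(2π·0.4541)/(2π)) = 2.4536 → s = 34.4536

34.4536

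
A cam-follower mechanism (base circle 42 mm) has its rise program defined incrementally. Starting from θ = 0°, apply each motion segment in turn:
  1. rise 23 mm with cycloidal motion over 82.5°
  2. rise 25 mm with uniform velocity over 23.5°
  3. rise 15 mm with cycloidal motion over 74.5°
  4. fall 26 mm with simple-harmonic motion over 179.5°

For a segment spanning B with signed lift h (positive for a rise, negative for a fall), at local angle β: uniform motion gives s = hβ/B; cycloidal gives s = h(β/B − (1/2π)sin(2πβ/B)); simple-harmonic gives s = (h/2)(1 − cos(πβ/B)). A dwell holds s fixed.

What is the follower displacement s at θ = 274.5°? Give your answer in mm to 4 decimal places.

seg 1 [0°–82.5°] cycloidal, h=23: full span → s += 23 → s = 23.0000
seg 2 [82.5°–106°] uniform, h=25: full span → s += 25 → s = 48.0000
seg 3 [106°–180.5°] cycloidal, h=15: full span → s += 15 → s = 63.0000
seg 4 [180.5°–360°] simple-harmonic, h=-26: θ=274.5° here. β=94, B=179.5. -26/2·(1 − cos(π·0.5237)) = -13.9661 → s = 49.0339

49.0339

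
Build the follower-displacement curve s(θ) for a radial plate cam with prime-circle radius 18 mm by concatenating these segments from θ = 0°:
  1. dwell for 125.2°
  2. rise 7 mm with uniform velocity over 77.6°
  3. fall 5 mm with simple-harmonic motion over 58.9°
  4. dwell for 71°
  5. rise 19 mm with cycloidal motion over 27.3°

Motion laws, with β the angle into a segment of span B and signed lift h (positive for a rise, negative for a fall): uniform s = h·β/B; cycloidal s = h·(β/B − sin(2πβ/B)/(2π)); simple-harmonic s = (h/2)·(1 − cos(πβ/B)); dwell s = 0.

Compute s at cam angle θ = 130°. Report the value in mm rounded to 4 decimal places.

seg 1 [0°–125.2°] dwell: s stays 0.0000
seg 2 [125.2°–202.8°] uniform, h=7: θ=130° here. β=4.8, B=77.6. 7·4.8/77.6 = 0.4330 → s = 0.4330

0.4330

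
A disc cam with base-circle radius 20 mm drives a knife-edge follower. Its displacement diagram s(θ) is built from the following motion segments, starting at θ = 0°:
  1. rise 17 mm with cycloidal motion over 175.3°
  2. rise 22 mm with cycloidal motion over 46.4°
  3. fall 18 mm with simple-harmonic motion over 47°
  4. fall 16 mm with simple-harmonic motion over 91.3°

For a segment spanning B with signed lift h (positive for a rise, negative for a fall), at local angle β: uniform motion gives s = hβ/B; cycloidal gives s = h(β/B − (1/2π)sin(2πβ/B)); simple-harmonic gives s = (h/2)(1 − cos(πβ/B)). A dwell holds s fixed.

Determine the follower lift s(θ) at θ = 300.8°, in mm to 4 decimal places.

seg 1 [0°–175.3°] cycloidal, h=17: full span → s += 17 → s = 17.0000
seg 2 [175.3°–221.7°] cycloidal, h=22: full span → s += 22 → s = 39.0000
seg 3 [221.7°–268.7°] simple-harmonic, h=-18: full span → s += -18 → s = 21.0000
seg 4 [268.7°–360°] simple-harmonic, h=-16: θ=300.8° here. β=32.1, B=91.3. -16/2·(1 − cos(π·0.3516)) = -4.4037 → s = 16.5963

16.5963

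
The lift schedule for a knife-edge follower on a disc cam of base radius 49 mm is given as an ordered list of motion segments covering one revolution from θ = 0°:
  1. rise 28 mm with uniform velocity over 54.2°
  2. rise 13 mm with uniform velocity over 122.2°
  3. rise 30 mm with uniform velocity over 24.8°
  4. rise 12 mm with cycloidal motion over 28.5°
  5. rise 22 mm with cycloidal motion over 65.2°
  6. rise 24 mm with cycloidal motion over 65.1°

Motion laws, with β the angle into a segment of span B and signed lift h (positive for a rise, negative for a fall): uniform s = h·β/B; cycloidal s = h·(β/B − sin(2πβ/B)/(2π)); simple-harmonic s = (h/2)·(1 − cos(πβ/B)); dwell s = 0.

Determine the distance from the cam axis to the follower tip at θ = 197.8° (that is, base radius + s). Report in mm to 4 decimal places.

seg 1 [0°–54.2°] uniform, h=28: full span → s += 28 → s = 28.0000
seg 2 [54.2°–176.4°] uniform, h=13: full span → s += 13 → s = 41.0000
seg 3 [176.4°–201.2°] uniform, h=30: θ=197.8° here. β=21.4, B=24.8. 30·21.4/24.8 = 25.8871 → s = 66.8871
radial distance = base radius + s = 49 + 66.8871 = 115.8871

115.8871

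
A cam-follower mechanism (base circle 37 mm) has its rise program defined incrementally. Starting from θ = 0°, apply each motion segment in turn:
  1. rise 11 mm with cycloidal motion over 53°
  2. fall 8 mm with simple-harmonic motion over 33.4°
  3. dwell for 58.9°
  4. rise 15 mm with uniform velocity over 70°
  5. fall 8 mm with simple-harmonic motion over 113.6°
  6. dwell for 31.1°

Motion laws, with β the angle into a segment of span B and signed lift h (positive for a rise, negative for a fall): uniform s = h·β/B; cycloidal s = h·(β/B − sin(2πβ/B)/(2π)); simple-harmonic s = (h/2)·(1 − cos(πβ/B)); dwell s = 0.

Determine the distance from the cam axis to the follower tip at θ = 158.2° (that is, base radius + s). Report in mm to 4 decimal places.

seg 1 [0°–53°] cycloidal, h=11: full span → s += 11 → s = 11.0000
seg 2 [53°–86.4°] simple-harmonic, h=-8: full span → s += -8 → s = 3.0000
seg 3 [86.4°–145.3°] dwell: s stays 3.0000
seg 4 [145.3°–215.3°] uniform, h=15: θ=158.2° here. β=12.9, B=70. 15·12.9/70 = 2.7643 → s = 5.7643
radial distance = base radius + s = 37 + 5.7643 = 42.7643

42.7643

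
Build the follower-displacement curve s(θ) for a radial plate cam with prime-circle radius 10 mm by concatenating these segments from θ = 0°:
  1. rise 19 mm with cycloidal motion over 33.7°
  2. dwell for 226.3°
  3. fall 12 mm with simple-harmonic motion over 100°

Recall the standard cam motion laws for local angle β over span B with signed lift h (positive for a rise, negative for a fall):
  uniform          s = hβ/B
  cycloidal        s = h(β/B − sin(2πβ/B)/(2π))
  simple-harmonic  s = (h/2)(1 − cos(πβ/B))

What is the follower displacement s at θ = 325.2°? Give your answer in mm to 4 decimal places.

seg 1 [0°–33.7°] cycloidal, h=19: full span → s += 19 → s = 19.0000
seg 2 [33.7°–260°] dwell: s stays 19.0000
seg 3 [260°–360°] simple-harmonic, h=-12: θ=325.2° here. β=65.2, B=100. -12/2·(1 − cos(π·0.6520)) = -8.7575 → s = 10.2425

10.2425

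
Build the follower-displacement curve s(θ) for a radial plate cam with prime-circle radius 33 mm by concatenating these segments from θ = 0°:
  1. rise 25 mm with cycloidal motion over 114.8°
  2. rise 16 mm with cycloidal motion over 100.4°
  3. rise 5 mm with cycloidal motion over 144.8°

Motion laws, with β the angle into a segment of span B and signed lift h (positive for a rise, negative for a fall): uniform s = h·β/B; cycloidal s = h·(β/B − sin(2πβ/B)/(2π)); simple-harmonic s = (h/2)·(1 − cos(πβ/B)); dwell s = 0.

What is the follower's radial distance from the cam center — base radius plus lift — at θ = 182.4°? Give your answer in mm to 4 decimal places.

seg 1 [0°–114.8°] cycloidal, h=25: full span → s += 25 → s = 25.0000
seg 2 [114.8°–215.2°] cycloidal, h=16: θ=182.4° here. β=67.6, B=100.4. 16·(0.6733 − sin(2π·0.6733)/(2π)) = 13.0294 → s = 38.0294
radial distance = base radius + s = 33 + 38.0294 = 71.0294

71.0294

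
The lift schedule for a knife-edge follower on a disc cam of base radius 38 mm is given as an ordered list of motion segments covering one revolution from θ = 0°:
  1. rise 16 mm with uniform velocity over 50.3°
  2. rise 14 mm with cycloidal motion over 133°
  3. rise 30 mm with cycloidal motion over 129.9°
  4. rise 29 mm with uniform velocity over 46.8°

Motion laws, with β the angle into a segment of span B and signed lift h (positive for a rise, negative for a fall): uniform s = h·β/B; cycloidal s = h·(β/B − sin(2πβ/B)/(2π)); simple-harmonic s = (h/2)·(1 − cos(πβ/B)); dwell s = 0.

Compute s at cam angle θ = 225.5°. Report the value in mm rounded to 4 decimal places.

seg 1 [0°–50.3°] uniform, h=16: full span → s += 16 → s = 16.0000
seg 2 [50.3°–183.3°] cycloidal, h=14: full span → s += 14 → s = 30.0000
seg 3 [183.3°–313.2°] cycloidal, h=30: θ=225.5° here. β=42.2, B=129.9. 30·(0.3249 − sin(2π·0.3249)/(2π)) = 5.4899 → s = 35.4899

35.4899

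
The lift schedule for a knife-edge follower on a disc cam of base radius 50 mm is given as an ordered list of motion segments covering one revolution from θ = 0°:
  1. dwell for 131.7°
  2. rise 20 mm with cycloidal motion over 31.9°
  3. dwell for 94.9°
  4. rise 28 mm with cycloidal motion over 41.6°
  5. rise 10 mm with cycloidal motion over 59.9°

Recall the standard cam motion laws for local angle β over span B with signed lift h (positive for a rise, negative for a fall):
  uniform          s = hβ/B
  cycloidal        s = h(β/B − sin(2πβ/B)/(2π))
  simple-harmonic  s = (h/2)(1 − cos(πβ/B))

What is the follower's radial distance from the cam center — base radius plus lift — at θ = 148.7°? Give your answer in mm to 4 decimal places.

seg 1 [0°–131.7°] dwell: s stays 0.0000
seg 2 [131.7°–163.6°] cycloidal, h=20: θ=148.7° here. β=17, B=31.9. 20·(0.5329 − sin(2π·0.5329)/(2π)) = 11.3119 → s = 11.3119
radial distance = base radius + s = 50 + 11.3119 = 61.3119

61.3119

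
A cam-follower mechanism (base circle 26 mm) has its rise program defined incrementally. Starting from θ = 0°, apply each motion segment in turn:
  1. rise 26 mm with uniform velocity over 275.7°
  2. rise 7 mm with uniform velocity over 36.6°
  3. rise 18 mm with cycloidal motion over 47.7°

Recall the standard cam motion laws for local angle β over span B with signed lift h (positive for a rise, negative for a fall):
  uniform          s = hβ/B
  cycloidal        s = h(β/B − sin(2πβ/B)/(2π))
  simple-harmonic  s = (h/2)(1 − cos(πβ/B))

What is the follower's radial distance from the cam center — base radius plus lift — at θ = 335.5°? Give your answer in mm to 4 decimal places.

seg 1 [0°–275.7°] uniform, h=26: full span → s += 26 → s = 26.0000
seg 2 [275.7°–312.3°] uniform, h=7: full span → s += 7 → s = 33.0000
seg 3 [312.3°–360°] cycloidal, h=18: θ=335.5° here. β=23.2, B=47.7. 18·(0.4864 − sin(2π·0.4864)/(2π)) = 8.5097 → s = 41.5097
radial distance = base radius + s = 26 + 41.5097 = 67.5097

67.5097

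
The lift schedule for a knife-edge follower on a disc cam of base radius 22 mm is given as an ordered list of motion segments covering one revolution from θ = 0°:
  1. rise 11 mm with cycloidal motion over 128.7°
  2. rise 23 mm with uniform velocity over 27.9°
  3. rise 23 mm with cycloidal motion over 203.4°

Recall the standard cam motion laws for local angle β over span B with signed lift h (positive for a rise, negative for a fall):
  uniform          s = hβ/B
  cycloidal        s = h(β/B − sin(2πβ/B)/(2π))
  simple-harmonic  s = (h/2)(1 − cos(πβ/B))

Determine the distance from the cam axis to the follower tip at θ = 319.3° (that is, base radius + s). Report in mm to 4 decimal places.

seg 1 [0°–128.7°] cycloidal, h=11: full span → s += 11 → s = 11.0000
seg 2 [128.7°–156.6°] uniform, h=23: full span → s += 23 → s = 34.0000
seg 3 [156.6°–360°] cycloidal, h=23: θ=319.3° here. β=162.7, B=203.4. 23·(0.7999 − sin(2π·0.7999)/(2π)) = 21.8798 → s = 55.8798
radial distance = base radius + s = 22 + 55.8798 = 77.8798

77.8798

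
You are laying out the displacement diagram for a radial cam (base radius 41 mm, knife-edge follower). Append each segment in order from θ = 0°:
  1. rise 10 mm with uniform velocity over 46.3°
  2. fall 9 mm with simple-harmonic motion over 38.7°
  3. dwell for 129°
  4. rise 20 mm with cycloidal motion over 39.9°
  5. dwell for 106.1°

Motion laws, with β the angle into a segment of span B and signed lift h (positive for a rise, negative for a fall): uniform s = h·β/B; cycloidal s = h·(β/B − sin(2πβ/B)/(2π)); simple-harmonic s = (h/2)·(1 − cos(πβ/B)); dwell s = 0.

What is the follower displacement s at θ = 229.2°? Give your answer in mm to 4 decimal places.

seg 1 [0°–46.3°] uniform, h=10: full span → s += 10 → s = 10.0000
seg 2 [46.3°–85°] simple-harmonic, h=-9: full span → s += -9 → s = 1.0000
seg 3 [85°–214°] dwell: s stays 1.0000
seg 4 [214°–253.9°] cycloidal, h=20: θ=229.2° here. β=15.2, B=39.9. 20·(0.3810 − sin(2π·0.3810)/(2π)) = 5.4540 → s = 6.4540

6.4540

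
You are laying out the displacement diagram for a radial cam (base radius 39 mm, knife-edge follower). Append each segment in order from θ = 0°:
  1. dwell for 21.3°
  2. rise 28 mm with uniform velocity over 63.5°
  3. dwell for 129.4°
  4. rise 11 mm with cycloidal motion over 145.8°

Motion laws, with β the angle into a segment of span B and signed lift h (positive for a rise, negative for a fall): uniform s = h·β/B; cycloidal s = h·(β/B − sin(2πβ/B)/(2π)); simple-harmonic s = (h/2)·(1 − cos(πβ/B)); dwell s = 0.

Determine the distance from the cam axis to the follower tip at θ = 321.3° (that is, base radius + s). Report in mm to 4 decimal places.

seg 1 [0°–21.3°] dwell: s stays 0.0000
seg 2 [21.3°–84.8°] uniform, h=28: full span → s += 28 → s = 28.0000
seg 3 [84.8°–214.2°] dwell: s stays 28.0000
seg 4 [214.2°–360°] cycloidal, h=11: θ=321.3° here. β=107.1, B=145.8. 11·(0.7346 − sin(2π·0.7346)/(2π)) = 9.8227 → s = 37.8227
radial distance = base radius + s = 39 + 37.8227 = 76.8227

76.8227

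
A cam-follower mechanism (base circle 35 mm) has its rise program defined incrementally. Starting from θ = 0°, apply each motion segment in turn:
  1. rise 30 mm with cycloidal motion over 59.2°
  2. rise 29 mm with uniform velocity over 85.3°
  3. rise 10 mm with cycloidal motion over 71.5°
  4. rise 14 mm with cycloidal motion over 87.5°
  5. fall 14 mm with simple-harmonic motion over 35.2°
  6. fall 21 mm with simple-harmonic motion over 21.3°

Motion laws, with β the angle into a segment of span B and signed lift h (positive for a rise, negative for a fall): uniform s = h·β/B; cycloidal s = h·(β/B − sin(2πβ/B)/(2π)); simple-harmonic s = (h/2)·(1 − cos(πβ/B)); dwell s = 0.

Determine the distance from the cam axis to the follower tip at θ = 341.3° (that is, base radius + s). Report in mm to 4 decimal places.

seg 1 [0°–59.2°] cycloidal, h=30: full span → s += 30 → s = 30.0000
seg 2 [59.2°–144.5°] uniform, h=29: full span → s += 29 → s = 59.0000
seg 3 [144.5°–216°] cycloidal, h=10: full span → s += 10 → s = 69.0000
seg 4 [216°–303.5°] cycloidal, h=14: full span → s += 14 → s = 83.0000
seg 5 [303.5°–338.7°] simple-harmonic, h=-14: full span → s += -14 → s = 69.0000
seg 6 [338.7°–360°] simple-harmonic, h=-21: θ=341.3° here. β=2.6, B=21.3. -21/2·(1 − cos(π·0.1221)) = -0.7626 → s = 68.2374
radial distance = base radius + s = 35 + 68.2374 = 103.2374

103.2374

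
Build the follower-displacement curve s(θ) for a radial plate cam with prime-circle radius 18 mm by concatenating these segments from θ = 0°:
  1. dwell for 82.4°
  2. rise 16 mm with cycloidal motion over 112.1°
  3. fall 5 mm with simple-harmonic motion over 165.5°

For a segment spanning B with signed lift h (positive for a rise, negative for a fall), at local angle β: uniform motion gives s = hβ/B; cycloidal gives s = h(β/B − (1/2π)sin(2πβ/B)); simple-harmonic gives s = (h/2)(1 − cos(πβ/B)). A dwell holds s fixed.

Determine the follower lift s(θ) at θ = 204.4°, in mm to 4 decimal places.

seg 1 [0°–82.4°] dwell: s stays 0.0000
seg 2 [82.4°–194.5°] cycloidal, h=16: full span → s += 16 → s = 16.0000
seg 3 [194.5°–360°] simple-harmonic, h=-5: θ=204.4° here. β=9.9, B=165.5. -5/2·(1 − cos(π·0.0598)) = -0.0440 → s = 15.9560

15.9560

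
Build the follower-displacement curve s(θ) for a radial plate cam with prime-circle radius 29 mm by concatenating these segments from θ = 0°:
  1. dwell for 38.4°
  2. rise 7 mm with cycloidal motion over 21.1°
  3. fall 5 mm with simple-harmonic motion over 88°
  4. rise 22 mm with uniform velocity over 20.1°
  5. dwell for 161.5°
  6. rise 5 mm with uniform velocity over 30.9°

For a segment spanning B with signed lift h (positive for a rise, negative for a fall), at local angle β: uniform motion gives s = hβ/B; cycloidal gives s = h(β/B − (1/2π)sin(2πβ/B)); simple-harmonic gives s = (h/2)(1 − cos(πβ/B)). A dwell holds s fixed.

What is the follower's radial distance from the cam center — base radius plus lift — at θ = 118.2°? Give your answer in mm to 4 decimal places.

seg 1 [0°–38.4°] dwell: s stays 0.0000
seg 2 [38.4°–59.5°] cycloidal, h=7: full span → s += 7 → s = 7.0000
seg 3 [59.5°–147.5°] simple-harmonic, h=-5: θ=118.2° here. β=58.7, B=88. -5/2·(1 − cos(π·0.6670)) = -3.7526 → s = 3.2474
radial distance = base radius + s = 29 + 3.2474 = 32.2474

32.2474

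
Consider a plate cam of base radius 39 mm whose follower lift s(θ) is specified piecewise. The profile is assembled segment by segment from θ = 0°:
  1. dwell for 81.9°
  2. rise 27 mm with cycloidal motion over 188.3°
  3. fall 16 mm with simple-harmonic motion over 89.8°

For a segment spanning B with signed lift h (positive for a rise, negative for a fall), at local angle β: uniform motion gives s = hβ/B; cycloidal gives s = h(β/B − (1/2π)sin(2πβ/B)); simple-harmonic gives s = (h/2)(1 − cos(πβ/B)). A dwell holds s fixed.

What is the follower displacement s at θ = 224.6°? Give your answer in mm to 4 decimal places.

seg 1 [0°–81.9°] dwell: s stays 0.0000
seg 2 [81.9°–270.2°] cycloidal, h=27: θ=224.6° here. β=142.7, B=188.3. 27·(0.7578 − sin(2π·0.7578)/(2π)) = 24.7535 → s = 24.7535

24.7535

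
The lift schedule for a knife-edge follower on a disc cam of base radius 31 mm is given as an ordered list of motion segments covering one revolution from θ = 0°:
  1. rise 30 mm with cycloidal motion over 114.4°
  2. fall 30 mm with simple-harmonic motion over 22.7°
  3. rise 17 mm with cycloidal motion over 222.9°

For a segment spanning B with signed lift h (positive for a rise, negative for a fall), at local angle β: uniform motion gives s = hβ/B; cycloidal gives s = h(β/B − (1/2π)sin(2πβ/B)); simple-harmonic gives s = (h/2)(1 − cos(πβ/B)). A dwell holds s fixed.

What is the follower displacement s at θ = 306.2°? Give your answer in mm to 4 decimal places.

seg 1 [0°–114.4°] cycloidal, h=30: full span → s += 30 → s = 30.0000
seg 2 [114.4°–137.1°] simple-harmonic, h=-30: full span → s += -30 → s = 0.0000
seg 3 [137.1°–360°] cycloidal, h=17: θ=306.2° here. β=169.1, B=222.9. 17·(0.7586 − sin(2π·0.7586)/(2π)) = 15.5985 → s = 15.5985

15.5985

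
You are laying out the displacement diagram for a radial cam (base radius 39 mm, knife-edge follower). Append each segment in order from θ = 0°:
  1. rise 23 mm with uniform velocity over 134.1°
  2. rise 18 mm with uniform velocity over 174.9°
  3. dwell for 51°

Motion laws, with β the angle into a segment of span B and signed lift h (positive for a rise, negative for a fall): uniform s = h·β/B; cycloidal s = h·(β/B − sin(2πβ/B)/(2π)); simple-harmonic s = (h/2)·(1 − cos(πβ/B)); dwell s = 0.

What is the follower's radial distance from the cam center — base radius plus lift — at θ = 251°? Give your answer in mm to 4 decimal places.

seg 1 [0°–134.1°] uniform, h=23: full span → s += 23 → s = 23.0000
seg 2 [134.1°–309°] uniform, h=18: θ=251° here. β=116.9, B=174.9. 18·116.9/174.9 = 12.0309 → s = 35.0309
radial distance = base radius + s = 39 + 35.0309 = 74.0309

74.0309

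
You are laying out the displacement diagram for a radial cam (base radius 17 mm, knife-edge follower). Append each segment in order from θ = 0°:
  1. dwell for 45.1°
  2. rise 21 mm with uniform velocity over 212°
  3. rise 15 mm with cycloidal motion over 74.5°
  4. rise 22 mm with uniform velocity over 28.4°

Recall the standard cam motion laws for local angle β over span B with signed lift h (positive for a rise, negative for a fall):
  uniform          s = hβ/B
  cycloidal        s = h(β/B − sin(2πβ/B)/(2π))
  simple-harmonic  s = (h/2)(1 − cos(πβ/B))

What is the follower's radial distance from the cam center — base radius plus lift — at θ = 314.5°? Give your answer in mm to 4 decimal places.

seg 1 [0°–45.1°] dwell: s stays 0.0000
seg 2 [45.1°–257.1°] uniform, h=21: full span → s += 21 → s = 21.0000
seg 3 [257.1°–331.6°] cycloidal, h=15: θ=314.5° here. β=57.4, B=74.5. 15·(0.7705 − sin(2π·0.7705)/(2π)) = 13.9247 → s = 34.9247
radial distance = base radius + s = 17 + 34.9247 = 51.9247

51.9247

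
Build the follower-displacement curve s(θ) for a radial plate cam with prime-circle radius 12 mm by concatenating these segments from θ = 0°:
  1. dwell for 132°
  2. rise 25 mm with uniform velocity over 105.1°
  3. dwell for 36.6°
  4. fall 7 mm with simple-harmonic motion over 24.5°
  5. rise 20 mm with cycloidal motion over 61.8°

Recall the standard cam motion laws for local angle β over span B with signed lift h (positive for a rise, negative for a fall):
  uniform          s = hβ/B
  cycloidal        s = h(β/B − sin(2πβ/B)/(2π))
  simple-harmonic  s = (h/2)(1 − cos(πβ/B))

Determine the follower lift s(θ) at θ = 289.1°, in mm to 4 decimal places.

seg 1 [0°–132°] dwell: s stays 0.0000
seg 2 [132°–237.1°] uniform, h=25: full span → s += 25 → s = 25.0000
seg 3 [237.1°–273.7°] dwell: s stays 25.0000
seg 4 [273.7°–298.2°] simple-harmonic, h=-7: θ=289.1° here. β=15.4, B=24.5. -7/2·(1 − cos(π·0.6286)) = -4.8756 → s = 20.1244

20.1244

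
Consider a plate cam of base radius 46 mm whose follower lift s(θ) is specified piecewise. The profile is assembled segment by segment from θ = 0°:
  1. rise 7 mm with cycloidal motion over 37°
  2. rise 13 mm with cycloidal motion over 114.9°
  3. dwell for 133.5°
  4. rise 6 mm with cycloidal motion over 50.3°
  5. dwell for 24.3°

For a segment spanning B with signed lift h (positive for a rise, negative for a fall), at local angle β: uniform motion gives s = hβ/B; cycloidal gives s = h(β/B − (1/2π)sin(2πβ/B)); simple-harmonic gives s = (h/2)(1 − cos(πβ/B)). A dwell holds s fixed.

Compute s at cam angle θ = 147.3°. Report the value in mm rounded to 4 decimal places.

seg 1 [0°–37°] cycloidal, h=7: full span → s += 7 → s = 7.0000
seg 2 [37°–151.9°] cycloidal, h=13: θ=147.3° here. β=110.3, B=114.9. 13·(0.9600 − sin(2π·0.9600)/(2π)) = 12.9945 → s = 19.9945

19.9945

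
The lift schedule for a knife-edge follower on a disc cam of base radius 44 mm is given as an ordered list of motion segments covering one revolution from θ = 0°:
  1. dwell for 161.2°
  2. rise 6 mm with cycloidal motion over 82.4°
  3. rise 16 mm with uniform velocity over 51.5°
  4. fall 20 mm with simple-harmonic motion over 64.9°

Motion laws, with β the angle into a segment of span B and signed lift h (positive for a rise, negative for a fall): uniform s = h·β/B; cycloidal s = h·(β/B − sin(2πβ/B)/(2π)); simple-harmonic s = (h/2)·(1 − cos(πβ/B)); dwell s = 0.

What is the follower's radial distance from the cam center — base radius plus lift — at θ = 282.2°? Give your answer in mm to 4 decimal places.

seg 1 [0°–161.2°] dwell: s stays 0.0000
seg 2 [161.2°–243.6°] cycloidal, h=6: full span → s += 6 → s = 6.0000
seg 3 [243.6°–295.1°] uniform, h=16: θ=282.2° here. β=38.6, B=51.5. 16·38.6/51.5 = 11.9922 → s = 17.9922
radial distance = base radius + s = 44 + 17.9922 = 61.9922

61.9922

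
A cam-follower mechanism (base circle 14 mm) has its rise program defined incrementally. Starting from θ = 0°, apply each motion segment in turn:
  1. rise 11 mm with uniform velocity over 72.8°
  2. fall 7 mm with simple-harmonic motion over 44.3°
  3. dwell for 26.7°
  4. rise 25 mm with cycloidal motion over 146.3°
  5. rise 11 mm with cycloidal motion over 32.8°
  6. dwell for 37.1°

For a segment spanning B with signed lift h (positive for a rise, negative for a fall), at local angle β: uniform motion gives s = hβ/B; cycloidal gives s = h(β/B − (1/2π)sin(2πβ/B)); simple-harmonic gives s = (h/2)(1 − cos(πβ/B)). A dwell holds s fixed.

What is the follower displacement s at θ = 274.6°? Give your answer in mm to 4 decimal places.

seg 1 [0°–72.8°] uniform, h=11: full span → s += 11 → s = 11.0000
seg 2 [72.8°–117.1°] simple-harmonic, h=-7: full span → s += -7 → s = 4.0000
seg 3 [117.1°–143.8°] dwell: s stays 4.0000
seg 4 [143.8°–290.1°] cycloidal, h=25: θ=274.6° here. β=130.8, B=146.3. 25·(0.8941 − sin(2π·0.8941)/(2π)) = 24.8087 → s = 28.8087

28.8087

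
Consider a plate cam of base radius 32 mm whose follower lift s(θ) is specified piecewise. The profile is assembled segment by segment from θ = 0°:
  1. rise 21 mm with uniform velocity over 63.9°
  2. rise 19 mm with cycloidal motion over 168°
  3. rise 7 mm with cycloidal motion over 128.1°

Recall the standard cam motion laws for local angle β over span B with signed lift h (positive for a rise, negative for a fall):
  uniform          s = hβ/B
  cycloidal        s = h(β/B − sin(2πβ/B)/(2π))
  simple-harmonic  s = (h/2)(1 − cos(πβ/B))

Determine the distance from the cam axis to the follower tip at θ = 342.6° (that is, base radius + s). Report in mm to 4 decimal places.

seg 1 [0°–63.9°] uniform, h=21: full span → s += 21 → s = 21.0000
seg 2 [63.9°–231.9°] cycloidal, h=19: full span → s += 19 → s = 40.0000
seg 3 [231.9°–360°] cycloidal, h=7: θ=342.6° here. β=110.7, B=128.1. 7·(0.8642 − sin(2π·0.8642)/(2π)) = 6.8887 → s = 46.8887
radial distance = base radius + s = 32 + 46.8887 = 78.8887

78.8887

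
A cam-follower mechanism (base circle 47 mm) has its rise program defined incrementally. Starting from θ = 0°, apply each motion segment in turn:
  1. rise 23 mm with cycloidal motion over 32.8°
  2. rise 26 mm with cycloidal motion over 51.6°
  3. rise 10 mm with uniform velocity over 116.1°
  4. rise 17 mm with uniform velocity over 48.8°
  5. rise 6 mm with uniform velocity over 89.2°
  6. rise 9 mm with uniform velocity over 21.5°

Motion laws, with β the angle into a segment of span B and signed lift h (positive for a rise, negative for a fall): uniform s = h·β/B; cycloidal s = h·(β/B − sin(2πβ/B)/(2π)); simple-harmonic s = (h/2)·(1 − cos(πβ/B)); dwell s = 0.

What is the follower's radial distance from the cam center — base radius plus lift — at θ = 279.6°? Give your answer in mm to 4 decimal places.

seg 1 [0°–32.8°] cycloidal, h=23: full span → s += 23 → s = 23.0000
seg 2 [32.8°–84.4°] cycloidal, h=26: full span → s += 26 → s = 49.0000
seg 3 [84.4°–200.5°] uniform, h=10: full span → s += 10 → s = 59.0000
seg 4 [200.5°–249.3°] uniform, h=17: full span → s += 17 → s = 76.0000
seg 5 [249.3°–338.5°] uniform, h=6: θ=279.6° here. β=30.3, B=89.2. 6·30.3/89.2 = 2.0381 → s = 78.0381
radial distance = base radius + s = 47 + 78.0381 = 125.0381

125.0381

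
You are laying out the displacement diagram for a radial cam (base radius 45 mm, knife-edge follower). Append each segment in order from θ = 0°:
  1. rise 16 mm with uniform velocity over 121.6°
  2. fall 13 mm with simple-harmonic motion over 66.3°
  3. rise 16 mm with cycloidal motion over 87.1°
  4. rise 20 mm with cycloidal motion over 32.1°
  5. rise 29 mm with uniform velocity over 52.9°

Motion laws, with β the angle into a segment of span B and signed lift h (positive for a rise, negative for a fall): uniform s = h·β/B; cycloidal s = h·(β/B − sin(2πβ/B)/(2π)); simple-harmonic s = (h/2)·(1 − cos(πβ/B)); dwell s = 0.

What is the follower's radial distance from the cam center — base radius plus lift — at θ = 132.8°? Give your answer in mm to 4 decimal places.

seg 1 [0°–121.6°] uniform, h=16: full span → s += 16 → s = 16.0000
seg 2 [121.6°–187.9°] simple-harmonic, h=-13: θ=132.8° here. β=11.2, B=66.3. -13/2·(1 − cos(π·0.1689)) = -0.8941 → s = 15.1059
radial distance = base radius + s = 45 + 15.1059 = 60.1059

60.1059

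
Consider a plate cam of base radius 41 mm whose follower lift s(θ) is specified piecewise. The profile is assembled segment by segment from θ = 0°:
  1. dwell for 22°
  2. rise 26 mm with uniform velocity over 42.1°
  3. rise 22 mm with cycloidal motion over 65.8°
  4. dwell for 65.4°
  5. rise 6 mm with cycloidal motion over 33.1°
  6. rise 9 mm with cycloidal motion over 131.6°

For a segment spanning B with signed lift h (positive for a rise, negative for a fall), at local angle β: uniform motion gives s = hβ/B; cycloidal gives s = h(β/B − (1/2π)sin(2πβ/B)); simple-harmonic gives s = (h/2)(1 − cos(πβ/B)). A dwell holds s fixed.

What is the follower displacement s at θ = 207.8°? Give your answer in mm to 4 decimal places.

seg 1 [0°–22°] dwell: s stays 0.0000
seg 2 [22°–64.1°] uniform, h=26: full span → s += 26 → s = 26.0000
seg 3 [64.1°–129.9°] cycloidal, h=22: full span → s += 22 → s = 48.0000
seg 4 [129.9°–195.3°] dwell: s stays 48.0000
seg 5 [195.3°–228.4°] cycloidal, h=6: θ=207.8° here. β=12.5, B=33.1. 6·(0.3776 − sin(2π·0.3776)/(2π)) = 1.6019 → s = 49.6019

49.6019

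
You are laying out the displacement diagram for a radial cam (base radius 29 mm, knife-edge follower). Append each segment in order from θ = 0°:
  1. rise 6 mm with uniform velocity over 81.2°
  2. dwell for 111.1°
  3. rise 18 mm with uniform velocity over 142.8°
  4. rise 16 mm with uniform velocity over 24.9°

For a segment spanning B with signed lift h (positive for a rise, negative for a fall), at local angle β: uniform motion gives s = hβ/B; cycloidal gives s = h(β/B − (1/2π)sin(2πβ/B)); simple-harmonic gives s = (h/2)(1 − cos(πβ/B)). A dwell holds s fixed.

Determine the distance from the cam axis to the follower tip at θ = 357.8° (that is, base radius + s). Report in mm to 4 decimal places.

seg 1 [0°–81.2°] uniform, h=6: full span → s += 6 → s = 6.0000
seg 2 [81.2°–192.3°] dwell: s stays 6.0000
seg 3 [192.3°–335.1°] uniform, h=18: full span → s += 18 → s = 24.0000
seg 4 [335.1°–360°] uniform, h=16: θ=357.8° here. β=22.7, B=24.9. 16·22.7/24.9 = 14.5863 → s = 38.5863
radial distance = base radius + s = 29 + 38.5863 = 67.5863

67.5863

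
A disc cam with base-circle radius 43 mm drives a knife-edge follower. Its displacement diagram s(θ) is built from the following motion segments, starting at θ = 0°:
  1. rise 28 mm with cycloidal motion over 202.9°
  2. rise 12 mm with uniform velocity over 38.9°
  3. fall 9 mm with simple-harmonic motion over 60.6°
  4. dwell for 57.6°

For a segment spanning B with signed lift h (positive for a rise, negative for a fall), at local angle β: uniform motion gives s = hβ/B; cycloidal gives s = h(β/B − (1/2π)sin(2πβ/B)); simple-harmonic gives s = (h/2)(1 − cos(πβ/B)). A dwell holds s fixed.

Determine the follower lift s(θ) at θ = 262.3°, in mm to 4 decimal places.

seg 1 [0°–202.9°] cycloidal, h=28: full span → s += 28 → s = 28.0000
seg 2 [202.9°–241.8°] uniform, h=12: full span → s += 12 → s = 40.0000
seg 3 [241.8°–302.4°] simple-harmonic, h=-9: θ=262.3° here. β=20.5, B=60.6. -9/2·(1 − cos(π·0.3383)) = -2.3109 → s = 37.6891

37.6891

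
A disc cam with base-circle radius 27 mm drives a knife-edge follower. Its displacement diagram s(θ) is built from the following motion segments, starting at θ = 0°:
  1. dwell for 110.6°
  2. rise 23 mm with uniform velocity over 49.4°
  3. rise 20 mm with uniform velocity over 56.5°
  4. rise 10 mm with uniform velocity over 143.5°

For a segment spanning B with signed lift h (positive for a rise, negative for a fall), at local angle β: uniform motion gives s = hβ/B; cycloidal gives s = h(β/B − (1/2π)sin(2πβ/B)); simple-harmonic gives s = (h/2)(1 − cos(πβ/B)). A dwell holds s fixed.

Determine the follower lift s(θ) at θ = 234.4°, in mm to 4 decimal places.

seg 1 [0°–110.6°] dwell: s stays 0.0000
seg 2 [110.6°–160°] uniform, h=23: full span → s += 23 → s = 23.0000
seg 3 [160°–216.5°] uniform, h=20: full span → s += 20 → s = 43.0000
seg 4 [216.5°–360°] uniform, h=10: θ=234.4° here. β=17.9, B=143.5. 10·17.9/143.5 = 1.2474 → s = 44.2474

44.2474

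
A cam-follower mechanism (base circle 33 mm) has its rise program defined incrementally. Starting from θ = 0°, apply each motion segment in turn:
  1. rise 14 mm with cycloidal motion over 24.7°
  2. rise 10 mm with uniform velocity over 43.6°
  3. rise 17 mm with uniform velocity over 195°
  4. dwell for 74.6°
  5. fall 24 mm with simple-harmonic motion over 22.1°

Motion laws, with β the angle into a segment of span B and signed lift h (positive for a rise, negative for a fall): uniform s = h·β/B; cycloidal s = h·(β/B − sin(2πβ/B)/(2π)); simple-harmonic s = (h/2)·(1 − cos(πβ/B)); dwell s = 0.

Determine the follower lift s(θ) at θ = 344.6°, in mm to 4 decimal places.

seg 1 [0°–24.7°] cycloidal, h=14: full span → s += 14 → s = 14.0000
seg 2 [24.7°–68.3°] uniform, h=10: full span → s += 10 → s = 24.0000
seg 3 [68.3°–263.3°] uniform, h=17: full span → s += 17 → s = 41.0000
seg 4 [263.3°–337.9°] dwell: s stays 41.0000
seg 5 [337.9°–360°] simple-harmonic, h=-24: θ=344.6° here. β=6.7, B=22.1. -24/2·(1 − cos(π·0.3032)) = -5.0435 → s = 35.9565

35.9565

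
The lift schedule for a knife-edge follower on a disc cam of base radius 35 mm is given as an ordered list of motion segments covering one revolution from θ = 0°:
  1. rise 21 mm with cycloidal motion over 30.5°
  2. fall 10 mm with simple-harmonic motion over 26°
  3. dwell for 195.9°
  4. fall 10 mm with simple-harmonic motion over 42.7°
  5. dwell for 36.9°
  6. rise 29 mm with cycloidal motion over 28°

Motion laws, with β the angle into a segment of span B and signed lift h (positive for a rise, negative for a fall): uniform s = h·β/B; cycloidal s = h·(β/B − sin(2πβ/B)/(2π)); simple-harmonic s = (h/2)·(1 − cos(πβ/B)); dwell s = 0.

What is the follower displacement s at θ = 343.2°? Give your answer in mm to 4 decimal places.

seg 1 [0°–30.5°] cycloidal, h=21: full span → s += 21 → s = 21.0000
seg 2 [30.5°–56.5°] simple-harmonic, h=-10: full span → s += -10 → s = 11.0000
seg 3 [56.5°–252.4°] dwell: s stays 11.0000
seg 4 [252.4°–295.1°] simple-harmonic, h=-10: full span → s += -10 → s = 1.0000
seg 5 [295.1°–332°] dwell: s stays 1.0000
seg 6 [332°–360°] cycloidal, h=29: θ=343.2° here. β=11.2, B=28. 29·(0.4000 − sin(2π·0.4000)/(2π)) = 8.8871 → s = 9.8871

9.8871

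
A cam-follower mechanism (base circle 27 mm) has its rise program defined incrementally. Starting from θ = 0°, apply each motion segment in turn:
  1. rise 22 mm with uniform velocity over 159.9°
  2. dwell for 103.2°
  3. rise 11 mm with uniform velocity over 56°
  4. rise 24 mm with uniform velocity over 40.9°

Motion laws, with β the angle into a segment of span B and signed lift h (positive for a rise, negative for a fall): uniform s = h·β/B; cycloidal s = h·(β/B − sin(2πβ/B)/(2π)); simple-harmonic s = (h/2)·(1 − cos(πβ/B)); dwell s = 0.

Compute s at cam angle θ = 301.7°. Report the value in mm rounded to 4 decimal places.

seg 1 [0°–159.9°] uniform, h=22: full span → s += 22 → s = 22.0000
seg 2 [159.9°–263.1°] dwell: s stays 22.0000
seg 3 [263.1°–319.1°] uniform, h=11: θ=301.7° here. β=38.6, B=56. 11·38.6/56 = 7.5821 → s = 29.5821

29.5821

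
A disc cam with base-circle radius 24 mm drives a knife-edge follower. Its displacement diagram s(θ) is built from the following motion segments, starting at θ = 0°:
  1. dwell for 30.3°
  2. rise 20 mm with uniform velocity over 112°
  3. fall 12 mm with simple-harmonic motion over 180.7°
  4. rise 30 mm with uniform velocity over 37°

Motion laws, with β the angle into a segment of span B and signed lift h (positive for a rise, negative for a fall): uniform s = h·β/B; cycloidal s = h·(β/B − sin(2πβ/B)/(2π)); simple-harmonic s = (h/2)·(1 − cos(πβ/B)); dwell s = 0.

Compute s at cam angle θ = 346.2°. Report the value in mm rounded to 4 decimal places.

seg 1 [0°–30.3°] dwell: s stays 0.0000
seg 2 [30.3°–142.3°] uniform, h=20: full span → s += 20 → s = 20.0000
seg 3 [142.3°–323°] simple-harmonic, h=-12: full span → s += -12 → s = 8.0000
seg 4 [323°–360°] uniform, h=30: θ=346.2° here. β=23.2, B=37. 30·23.2/37 = 18.8108 → s = 26.8108

26.8108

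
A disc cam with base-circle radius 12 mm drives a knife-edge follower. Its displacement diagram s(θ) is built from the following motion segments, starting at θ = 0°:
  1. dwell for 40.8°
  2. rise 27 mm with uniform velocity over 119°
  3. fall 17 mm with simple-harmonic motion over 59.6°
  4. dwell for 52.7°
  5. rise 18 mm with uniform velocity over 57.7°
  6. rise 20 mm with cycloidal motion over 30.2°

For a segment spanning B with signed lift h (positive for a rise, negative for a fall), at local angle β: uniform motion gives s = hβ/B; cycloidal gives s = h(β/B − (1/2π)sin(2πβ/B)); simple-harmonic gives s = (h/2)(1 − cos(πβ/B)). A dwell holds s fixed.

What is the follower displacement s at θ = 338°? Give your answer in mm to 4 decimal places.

seg 1 [0°–40.8°] dwell: s stays 0.0000
seg 2 [40.8°–159.8°] uniform, h=27: full span → s += 27 → s = 27.0000
seg 3 [159.8°–219.4°] simple-harmonic, h=-17: full span → s += -17 → s = 10.0000
seg 4 [219.4°–272.1°] dwell: s stays 10.0000
seg 5 [272.1°–329.8°] uniform, h=18: full span → s += 18 → s = 28.0000
seg 6 [329.8°–360°] cycloidal, h=20: θ=338° here. β=8.2, B=30.2. 20·(0.2715 − sin(2π·0.2715)/(2π)) = 2.2764 → s = 30.2764

30.2764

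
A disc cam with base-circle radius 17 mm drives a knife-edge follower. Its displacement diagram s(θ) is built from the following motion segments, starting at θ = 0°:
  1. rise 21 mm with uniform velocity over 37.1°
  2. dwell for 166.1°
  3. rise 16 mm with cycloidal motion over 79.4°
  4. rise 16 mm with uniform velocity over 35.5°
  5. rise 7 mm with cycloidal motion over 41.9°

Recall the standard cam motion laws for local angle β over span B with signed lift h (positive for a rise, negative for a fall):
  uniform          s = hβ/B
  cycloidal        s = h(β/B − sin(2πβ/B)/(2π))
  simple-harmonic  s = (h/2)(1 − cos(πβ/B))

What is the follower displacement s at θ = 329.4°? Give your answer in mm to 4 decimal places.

seg 1 [0°–37.1°] uniform, h=21: full span → s += 21 → s = 21.0000
seg 2 [37.1°–203.2°] dwell: s stays 21.0000
seg 3 [203.2°–282.6°] cycloidal, h=16: full span → s += 16 → s = 37.0000
seg 4 [282.6°–318.1°] uniform, h=16: full span → s += 16 → s = 53.0000
seg 5 [318.1°–360°] cycloidal, h=7: θ=329.4° here. β=11.3, B=41.9. 7·(0.2697 − sin(2π·0.2697)/(2π)) = 0.7823 → s = 53.7823

53.7823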